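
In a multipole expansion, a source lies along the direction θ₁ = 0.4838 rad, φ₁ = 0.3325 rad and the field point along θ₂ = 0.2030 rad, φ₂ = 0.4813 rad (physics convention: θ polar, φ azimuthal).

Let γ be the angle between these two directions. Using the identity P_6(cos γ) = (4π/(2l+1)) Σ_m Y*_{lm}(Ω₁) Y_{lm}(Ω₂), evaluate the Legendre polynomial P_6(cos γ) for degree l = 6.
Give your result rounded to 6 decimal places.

Addition theorem: P_6(cos γ) = (4π/13) Σ_m Y*_{lm}(Ω₁) Y_{lm}(Ω₂), m = −6…6:
  m=-6: Y*=-0.002014+0.004459i  Y=-0.000031-0.000008i  product +0.000000-0.000000i
  m=-5: Y*=-0.002954+0.032121i  Y=-0.000405-0.000366i  product +0.000013-0.000012i
  m=-4: Y*=+0.030350+0.123596i  Y=-0.001954-0.005281i  product +0.000593-0.000402i
  m=-3: Y*=+0.176901+0.273998i  Y=+0.004998-0.039171i  product +0.011617-0.005560i
  m=-2: Y*=+0.397009+0.311314i  Y=+0.106681-0.153225i  product +0.090055-0.027620i
  m=-1: Y*=+0.281534+0.097220i  Y=+0.475297-0.248231i  product +0.157945-0.023677i
  m=+0: Y*=-0.317422-0.000000i  Y=+0.621735+0.000000i  product -0.197352-0.000000i
  m=+1: Y*=-0.281534+0.097220i  Y=-0.475297-0.248231i  product +0.157945+0.023677i
  m=+2: Y*=+0.397009-0.311314i  Y=+0.106681+0.153225i  product +0.090055+0.027620i
  m=+3: Y*=-0.176901+0.273998i  Y=-0.004998-0.039171i  product +0.011617+0.005560i
  m=+4: Y*=+0.030350-0.123596i  Y=-0.001954+0.005281i  product +0.000593+0.000402i
  m=+5: Y*=+0.002954+0.032121i  Y=+0.000405-0.000366i  product +0.000013+0.000012i
  m=+6: Y*=-0.002014-0.004459i  Y=-0.000031+0.000008i  product +0.000000+0.000000i
Total Σ_m = +0.323094-0.000000i. Multiply by 0.966644: +0.312317-0.000000i. P_6(cos γ) = 0.312317

0.312317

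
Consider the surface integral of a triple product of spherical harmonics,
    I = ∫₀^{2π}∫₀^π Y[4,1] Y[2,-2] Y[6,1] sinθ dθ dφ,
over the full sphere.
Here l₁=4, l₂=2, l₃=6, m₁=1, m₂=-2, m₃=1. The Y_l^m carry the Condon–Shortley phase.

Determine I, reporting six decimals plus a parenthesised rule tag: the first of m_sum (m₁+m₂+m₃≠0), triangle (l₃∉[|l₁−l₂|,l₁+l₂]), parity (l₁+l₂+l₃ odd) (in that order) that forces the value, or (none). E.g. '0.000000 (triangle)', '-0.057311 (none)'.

-0.094091 (none)

Rules hold: Σm=0, L=12 even, 2≤6≤6.
N = 9·5·13 = 585
Δ = 0!·8!·4!/13! = 1/6435
Racah Σ t=0..0: t=0:+1/2304 = 1/2304
⇒ 3j(4 2 6; 0 0 0)² = 5/143, sgn +1
Racah Σ t=0..0: t=0:+1/17280 = 1/17280
⇒ 3j(4 2 6; 1 -2 1)² = 7/1287, sgn -1
4πI² = N·(3j₀)²·(3jₘ)² = 175/1573
I = -1·√(0.111252/4π) = -0.09409136
No selection rule forces the value: the integral is nonzero (none).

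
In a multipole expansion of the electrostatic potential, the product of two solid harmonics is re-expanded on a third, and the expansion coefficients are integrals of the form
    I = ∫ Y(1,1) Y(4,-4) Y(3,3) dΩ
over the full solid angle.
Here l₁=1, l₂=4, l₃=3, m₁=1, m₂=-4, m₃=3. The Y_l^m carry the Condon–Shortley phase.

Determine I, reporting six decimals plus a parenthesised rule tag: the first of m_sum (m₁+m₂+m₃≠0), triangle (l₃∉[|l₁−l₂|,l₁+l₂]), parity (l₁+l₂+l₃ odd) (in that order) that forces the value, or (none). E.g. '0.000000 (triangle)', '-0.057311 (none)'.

Rules hold: Σm=0, L=8 even, 3≤3≤5.
N = 3·9·7 = 189
Δ = 2!·0!·6!/9! = 1/252
Racah Σ t=1..1: t=1:−1/36 = -1/36
⇒ 3j(1 4 3; 0 0 0)² = 4/63, sgn +1
Racah Σ t=0..0: t=0:+1/1440 = 1/1440
⇒ 3j(1 4 3; 1 -4 3)² = 1/9, sgn +1
4πI² = N·(3j₀)²·(3jₘ)² = 4/3
I = +1·√(1.33333/4π) = 0.32573501
No selection rule forces the value: the integral is nonzero (none).

0.325735 (none)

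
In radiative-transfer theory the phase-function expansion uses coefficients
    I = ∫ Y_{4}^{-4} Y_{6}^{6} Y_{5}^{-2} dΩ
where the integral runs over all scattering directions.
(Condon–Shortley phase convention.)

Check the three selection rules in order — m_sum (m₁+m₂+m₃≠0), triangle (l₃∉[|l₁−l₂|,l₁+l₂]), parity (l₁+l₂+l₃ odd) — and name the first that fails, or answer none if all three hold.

parity

Σmᵢ = 0  ✓
l₃∈[|l₁−l₂|,l₁+l₂]=[2,10], have l₃=5  ✓
Σlᵢ = 15 ⇒ odd  ✗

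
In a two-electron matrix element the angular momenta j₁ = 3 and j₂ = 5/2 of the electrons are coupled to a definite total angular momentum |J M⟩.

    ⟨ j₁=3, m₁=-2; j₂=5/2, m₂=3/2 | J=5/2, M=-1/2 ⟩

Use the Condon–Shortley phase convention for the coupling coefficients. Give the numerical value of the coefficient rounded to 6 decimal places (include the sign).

√[6·3!3!2!/9! · 1!5!4!1!2!3!] = √(288/7)
  +(−1)^2/∏(2,1,3,2,0,0)! = 1/24  (running 1/24)
  +(−1)^3/∏(3,0,2,1,1,1)! = -1/12  (running -1/24)
⟨..|..⟩ = √(288/7)·(-1/24) = -0.267261

-0.267261  (= −√(1/14))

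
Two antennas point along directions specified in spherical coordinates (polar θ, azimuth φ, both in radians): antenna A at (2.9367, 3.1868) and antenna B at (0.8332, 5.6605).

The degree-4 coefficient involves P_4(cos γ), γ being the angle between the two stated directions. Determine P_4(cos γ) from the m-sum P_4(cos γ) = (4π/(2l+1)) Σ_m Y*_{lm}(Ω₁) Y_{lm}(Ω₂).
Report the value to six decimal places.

Term-by-term m-sum for l=4 (normalisation 4π/9 = 1.396263):
  [-4]  conj(Y_{4,-4})(Ω₁) = 0.00075 + 0.00014j ; Y_{4,-4}(Ω₂) = -0.10562 + 0.08044j ; Δ = -0.00009 + 0.00005j
  [-3]  conj(Y_{4,-3})(Ω₁) = 0.01023 + 0.00140j ; Y_{4,-3}(Ω₂) = -0.09994 + 0.32626j ; Δ = -0.00148 + 0.00320j
  [-2]  conj(Y_{4,-2})(Ω₁) = 0.07875 + 0.00714j ; Y_{4,-2}(Ω₂) = 0.12688 + 0.37602j ; Δ = 0.00731 + 0.03052j
  [-1]  conj(Y_{4,-1})(Ω₁) = 0.34930 + 0.01580j ; Y_{4,-1}(Ω₂) = 0.03173 + 0.02278j ; Δ = 0.01072 + 0.00846j
  [+0]  conj(Y_{4,0})(Ω₁) = 0.67746 + 0.00000j ; Y_{4,0}(Ω₂) = -0.36061 + 0.00000j ; Δ = -0.24430 + 0.00000j
  [+1]  conj(Y_{4,1})(Ω₁) = -0.34930 + 0.01580j ; Y_{4,1}(Ω₂) = -0.03173 + 0.02278j ; Δ = 0.01072 - 0.00846j
  [+2]  conj(Y_{4,2})(Ω₁) = 0.07875 - 0.00714j ; Y_{4,2}(Ω₂) = 0.12688 - 0.37602j ; Δ = 0.00731 - 0.03052j
  [+3]  conj(Y_{4,3})(Ω₁) = -0.01023 + 0.00140j ; Y_{4,3}(Ω₂) = 0.09994 + 0.32626j ; Δ = -0.00148 - 0.00320j
  [+4]  conj(Y_{4,4})(Ω₁) = 0.00075 - 0.00014j ; Y_{4,4}(Ω₂) = -0.10562 - 0.08044j ; Δ = -0.00009 - 0.00005j
Σ over m = -0.21137 + 0.00000j; ×(4π/9) → -0.29513 + 0.00000j. Real part: -0.295134

-0.295134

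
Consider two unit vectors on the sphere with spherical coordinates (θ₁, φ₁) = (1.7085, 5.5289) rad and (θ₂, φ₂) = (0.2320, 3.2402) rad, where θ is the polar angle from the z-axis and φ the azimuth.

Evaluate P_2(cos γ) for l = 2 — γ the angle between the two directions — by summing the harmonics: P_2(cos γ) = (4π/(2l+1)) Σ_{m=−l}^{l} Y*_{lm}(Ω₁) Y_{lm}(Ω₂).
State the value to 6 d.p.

-0.379522

Expand P_2 via completeness: Σ_{m} conj(Y_{2,m}) at Ω₁ times Y_{2,m} at Ω₂ —
  term(m=-2) = -0.00104 - 0.00767j   from Y*(Ω₁)=0.02357 - 0.37826j, Y(Ω₂)=0.02002 - 0.00400j
  term(m=-1) = 0.01194 - 0.01368j   from Y*(Ω₁)=-0.07655 + 0.07193j, Y(Ω₂)=-0.17203 + 0.01702j
  term(m=+0) = -0.17281 + 0.00000j   from Y*(Ω₁)=-0.29756 + 0.00000j, Y(Ω₂)=0.58076 + 0.00000j
  term(m=+1) = 0.01194 + 0.01368j   from Y*(Ω₁)=0.07655 + 0.07193j, Y(Ω₂)=0.17203 + 0.01702j
  term(m=+2) = -0.00104 + 0.00767j   from Y*(Ω₁)=0.02357 + 0.37826j, Y(Ω₂)=0.02002 + 0.00400j
Total Σ_m = -0.15101 - 0.00000j. Multiply by 2.513274: -0.37952 - 0.00000j. P_2(cos γ) = -0.379522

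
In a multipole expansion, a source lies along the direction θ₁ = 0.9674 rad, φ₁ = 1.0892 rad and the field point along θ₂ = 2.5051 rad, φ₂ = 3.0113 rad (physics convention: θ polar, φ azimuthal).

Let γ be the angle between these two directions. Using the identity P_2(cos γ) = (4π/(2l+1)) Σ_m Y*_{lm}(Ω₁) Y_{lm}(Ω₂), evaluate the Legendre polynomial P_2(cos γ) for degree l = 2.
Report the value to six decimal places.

Term-by-term m-sum for l=2 (normalisation 4π/5 = 2.513274):
  m=-2: (-0.14952 + 0.21502j) × (0.13186 + 0.03516j) = -0.02728 + 0.02310j  (running Σ = -0.02728 + 0.02310j)
  m=-1: (0.16720 + 0.31991j) × (0.36614 + 0.04798j) = 0.04587 + 0.12515j  (running Σ = 0.01859 + 0.14825j)
  m=0: (-0.01073 + 0.00000j) × (0.29651 + 0.00000j) = -0.00318 + 0.00000j  (running Σ = 0.01541 + 0.14825j)
  m=1: (-0.16720 + 0.31991j) × (-0.36614 + 0.04798j) = 0.04587 - 0.12515j  (running Σ = 0.06128 + 0.02310j)
  m=2: (-0.14952 - 0.21502j) × (0.13186 - 0.03516j) = -0.02728 - 0.02310j  (running Σ = 0.03401 + 0.00000j)
Accumulated sum 0.03401 + 0.00000j; after 4π/(2l+1) scaling, 0.08547 + 0.00000j ⇒ P_2 = 0.085467

0.085467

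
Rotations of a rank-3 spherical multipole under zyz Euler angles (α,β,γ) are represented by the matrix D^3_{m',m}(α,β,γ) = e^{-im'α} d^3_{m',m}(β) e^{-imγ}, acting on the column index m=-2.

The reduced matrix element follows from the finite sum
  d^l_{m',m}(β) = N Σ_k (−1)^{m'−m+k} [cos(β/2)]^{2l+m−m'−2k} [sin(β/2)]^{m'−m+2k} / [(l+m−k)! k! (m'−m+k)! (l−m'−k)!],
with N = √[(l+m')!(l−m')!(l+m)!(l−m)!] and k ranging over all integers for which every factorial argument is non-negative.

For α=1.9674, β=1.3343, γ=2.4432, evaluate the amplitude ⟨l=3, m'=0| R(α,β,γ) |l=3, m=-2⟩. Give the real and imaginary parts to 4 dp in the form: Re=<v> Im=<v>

D^3_{0,-2}(1.9674,1.3343,2.4432) = e^{-i·0·1.9674}·d^3_{0,-2}(1.3343)·e^{-i·-2·2.4432}. Compute d first:
Half-angle: c=0.785588, s=0.618750. N=√(6·6·1·120)=65.726707
k∈{0,1} keeps every argument non-negative
  k=0: (−1)^2·65.7267/(12)·0.7856^4·0.6187^2 = +0.798676
  k=1: (−1)^3·65.7267/(12)·0.7856^2·0.6187^4 = -0.495462
d^3_{0,-2}(1.3343) = +0.798676 -0.495462 = +0.303214
Phases: e^{-i·(0)·1.9674}=+1.000000+0.000000i, e^{-i·(-2)·2.4432}=+0.173134-0.984898i ⇒ D=+0.052497-0.298635i

Re=0.0525 Im=-0.2986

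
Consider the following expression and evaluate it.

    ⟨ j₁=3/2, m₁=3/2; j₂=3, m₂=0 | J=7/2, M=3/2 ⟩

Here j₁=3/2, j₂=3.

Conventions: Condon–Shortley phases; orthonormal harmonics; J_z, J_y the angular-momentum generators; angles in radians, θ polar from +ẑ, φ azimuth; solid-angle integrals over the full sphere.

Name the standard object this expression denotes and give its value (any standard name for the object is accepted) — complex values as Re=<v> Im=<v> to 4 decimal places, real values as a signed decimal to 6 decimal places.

This is a Clebsch–Gordan (vector-coupling) coefficient.
j₁+j₂−J=1  J+j₁−j₂=2  J−j₁+j₂=5  j₁+j₂+J+1=9
(j₁±m₁, j₂±m₂, J±M) = (3,0,3,3,5,2)
P² = 1920/7
sum k=0..0:
  [0] +1/24 = 1/24
S = 1/24
C² = P²·S² = 10/21 ; C = +0.690066

Clebsch–Gordan coefficient, +√(10/21) ≈ +0.690066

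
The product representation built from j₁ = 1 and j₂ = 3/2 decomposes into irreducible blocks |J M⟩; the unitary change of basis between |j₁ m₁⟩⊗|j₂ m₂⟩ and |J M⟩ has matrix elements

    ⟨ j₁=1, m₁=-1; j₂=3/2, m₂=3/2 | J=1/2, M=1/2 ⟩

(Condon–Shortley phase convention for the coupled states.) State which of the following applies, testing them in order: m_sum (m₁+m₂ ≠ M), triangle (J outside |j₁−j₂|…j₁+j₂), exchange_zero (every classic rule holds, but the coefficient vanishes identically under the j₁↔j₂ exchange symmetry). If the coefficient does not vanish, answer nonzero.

nonzero

m-sum: m₁+m₂ = -1+3/2 = 1/2, M = 1/2  ✓
triangle: |j₁−j₂| = 1/2 ≤ J = 1/2 ≤ j₁+j₂ = 5/2  ✓
exchange: j₁≠j₂ or m₁≠m₂ — the exchange symmetry imposes no constraint here
value check: CG = +√(1/2) = +0.707107 ≠ 0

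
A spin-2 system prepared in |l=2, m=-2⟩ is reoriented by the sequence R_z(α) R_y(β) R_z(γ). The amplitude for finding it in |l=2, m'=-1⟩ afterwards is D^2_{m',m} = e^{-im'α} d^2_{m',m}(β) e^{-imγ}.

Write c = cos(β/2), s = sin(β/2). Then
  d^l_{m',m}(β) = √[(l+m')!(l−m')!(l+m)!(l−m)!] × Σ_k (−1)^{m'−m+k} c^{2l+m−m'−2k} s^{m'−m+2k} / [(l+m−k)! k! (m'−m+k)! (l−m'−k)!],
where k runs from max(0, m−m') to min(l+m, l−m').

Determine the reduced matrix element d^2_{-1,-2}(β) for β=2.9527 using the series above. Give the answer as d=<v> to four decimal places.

d=-0.0017

d^2_{-1,-2}(β=2.9527) via the finite sum:
c=cos(2.952700/2)=0.094306, s=sin(2.952700/2)=0.995543; N=√[1·6·1·24]=12.000000
k: max(0,(-2)−(-1))=0 … min(2+(-2),2−(-1))=0
  k=0: (−1)^1·12.0000/(6)·0.0943^3·0.9955^1 = -0.001670
d^2_{-1,-2}(2.9527) = -0.001670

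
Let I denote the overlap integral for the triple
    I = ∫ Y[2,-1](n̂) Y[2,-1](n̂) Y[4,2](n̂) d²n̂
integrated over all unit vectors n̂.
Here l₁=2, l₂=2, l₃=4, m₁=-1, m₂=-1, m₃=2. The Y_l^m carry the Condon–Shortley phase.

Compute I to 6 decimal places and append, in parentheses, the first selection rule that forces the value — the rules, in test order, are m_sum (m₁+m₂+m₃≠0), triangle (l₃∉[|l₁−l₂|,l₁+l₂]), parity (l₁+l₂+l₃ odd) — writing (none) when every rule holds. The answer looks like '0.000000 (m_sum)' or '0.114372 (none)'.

0.254875 (none)

m-sum 0 ✓  L=8 even ✓  0≤4≤4 ✓
Π(2lᵢ+1) = 5×5×9 = 225
triangle coeff Δ(2,2,4) = 1/630
Σ_t [0,0]: t=0:+1/16 = 1/16
(3j)²=2/35 [(2 2 4; 0 0 0)], sign=+1
Σ_t [0,0]: t=0:+1/36 = 1/36
(3j)²=4/63 [(2 2 4; -1 -1 2)], sign=+1
⇒ 4πI² = 40/49
I = (+1)√(40/49/(4π)) = 0.25487487
No selection rule forces the value: the integral is nonzero (none).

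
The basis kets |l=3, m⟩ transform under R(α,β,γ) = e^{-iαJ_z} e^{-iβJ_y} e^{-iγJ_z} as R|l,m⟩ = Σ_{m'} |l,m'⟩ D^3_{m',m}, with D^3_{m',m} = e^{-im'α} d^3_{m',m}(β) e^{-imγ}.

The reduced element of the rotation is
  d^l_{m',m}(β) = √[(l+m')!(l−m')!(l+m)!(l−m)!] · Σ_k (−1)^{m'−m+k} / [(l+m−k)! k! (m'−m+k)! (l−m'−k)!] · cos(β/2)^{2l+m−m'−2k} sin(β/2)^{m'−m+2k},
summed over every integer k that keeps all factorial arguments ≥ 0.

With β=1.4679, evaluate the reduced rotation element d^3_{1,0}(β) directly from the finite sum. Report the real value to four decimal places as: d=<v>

d=0.4080

d^3_{1,0}(β=1.4679) via the finite sum:
With c≡cos(β/2)=0.742534 and s≡sin(β/2)=0.669808, N=[24·2·6·6]^{1/2}=41.569219
Admissible k: 0..2 (factorial args all ≥0)
  k=0: (−1)^1·41.5692/(12)·0.7425^5·0.6698^1 = -0.523750
  k=1: (−1)^2·41.5692/(4)·0.7425^3·0.6698^3 = +1.278534
  k=2: (−1)^3·41.5692/(12)·0.7425^1·0.6698^5 = -0.346784
d^3_{1,0}(1.4679) = -0.523750 +1.278534 -0.346784 = +0.408001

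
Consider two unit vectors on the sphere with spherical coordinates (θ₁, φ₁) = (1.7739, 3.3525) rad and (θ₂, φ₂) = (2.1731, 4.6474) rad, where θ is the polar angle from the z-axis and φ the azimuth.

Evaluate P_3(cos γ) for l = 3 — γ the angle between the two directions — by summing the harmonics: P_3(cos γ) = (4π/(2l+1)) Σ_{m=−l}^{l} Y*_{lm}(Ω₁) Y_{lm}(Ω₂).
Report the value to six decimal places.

-0.407942

Expand P_3 via completeness: Σ_{m} conj(Y_{3,m}) at Ω₁ times Y_{3,m} at Ω₂ —
  term(m=-3) = -0.067392+0.061920i   from Y*(Ω₁)=-0.316134-0.231819i, Y(Ω₂)=+0.045228-0.229032i
  term(m=-2) = -0.066211-0.040758i   from Y*(Ω₁)=-0.180424-0.080965i, Y(Ω₂)=+0.389841+0.050958i
  term(m=-1) = -0.011064+0.039079i   from Y*(Ω₁)=+0.246555+0.052785i, Y(Ω₂)=-0.010461+0.160738i
  term(m=+0) = +0.062092+0.000000i   from Y*(Ω₁)=+0.210507-0.000000i, Y(Ω₂)=+0.294963+0.000000i
  term(m=+1) = -0.011064-0.039079i   from Y*(Ω₁)=-0.246555+0.052785i, Y(Ω₂)=+0.010461+0.160738i
  term(m=+2) = -0.066211+0.040758i   from Y*(Ω₁)=-0.180424+0.080965i, Y(Ω₂)=+0.389841-0.050958i
  term(m=+3) = -0.067392-0.061920i   from Y*(Ω₁)=+0.316134-0.231819i, Y(Ω₂)=-0.045228-0.229032i
Accumulated sum -0.227241+0.000000i; after 4π/(2l+1) scaling, -0.407942+0.000000i ⇒ P_3 = -0.407942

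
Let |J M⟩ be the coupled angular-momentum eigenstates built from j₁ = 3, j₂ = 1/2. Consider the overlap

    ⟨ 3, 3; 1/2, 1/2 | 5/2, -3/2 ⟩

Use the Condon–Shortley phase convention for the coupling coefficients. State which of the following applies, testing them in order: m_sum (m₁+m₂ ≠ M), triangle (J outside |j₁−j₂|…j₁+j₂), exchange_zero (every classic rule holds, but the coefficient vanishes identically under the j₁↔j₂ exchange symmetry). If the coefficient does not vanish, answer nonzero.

m_sum

m-sum: m₁+m₂ = 3+1/2 = 7/2, M = -3/2  ✗ ⇒ coefficient is 0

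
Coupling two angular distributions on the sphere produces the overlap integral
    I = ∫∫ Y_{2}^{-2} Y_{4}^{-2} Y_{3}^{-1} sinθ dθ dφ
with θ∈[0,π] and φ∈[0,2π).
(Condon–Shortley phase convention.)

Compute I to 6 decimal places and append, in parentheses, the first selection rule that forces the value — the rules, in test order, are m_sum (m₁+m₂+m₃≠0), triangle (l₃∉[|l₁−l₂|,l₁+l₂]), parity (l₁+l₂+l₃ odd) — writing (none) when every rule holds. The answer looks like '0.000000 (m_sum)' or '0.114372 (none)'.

Σmᵢ = -5 ≠ 0, so the φ-integral vanishes; I = 0

0.000000 (m_sum)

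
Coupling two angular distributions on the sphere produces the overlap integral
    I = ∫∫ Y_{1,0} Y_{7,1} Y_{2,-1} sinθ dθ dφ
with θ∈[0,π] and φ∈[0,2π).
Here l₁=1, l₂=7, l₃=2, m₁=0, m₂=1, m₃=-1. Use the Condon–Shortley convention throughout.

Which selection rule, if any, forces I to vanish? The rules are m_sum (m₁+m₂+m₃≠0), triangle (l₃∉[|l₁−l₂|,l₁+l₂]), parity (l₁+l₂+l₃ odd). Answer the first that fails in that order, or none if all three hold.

Σmᵢ = 0  ✓
l₃∈[|l₁−l₂|,l₁+l₂]=[6,8] required, l₃=2 fails  ✗
Σlᵢ = 10 ⇒ even

triangle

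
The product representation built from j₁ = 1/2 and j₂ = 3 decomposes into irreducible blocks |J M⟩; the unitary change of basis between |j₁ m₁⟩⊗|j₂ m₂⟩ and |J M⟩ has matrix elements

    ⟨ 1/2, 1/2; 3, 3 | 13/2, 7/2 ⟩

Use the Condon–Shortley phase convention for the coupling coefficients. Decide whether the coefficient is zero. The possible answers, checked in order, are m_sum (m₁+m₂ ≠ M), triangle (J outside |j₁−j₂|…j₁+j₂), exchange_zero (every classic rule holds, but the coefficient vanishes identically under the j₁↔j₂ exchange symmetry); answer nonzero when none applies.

m-sum: m₁+m₂ = 1/2+3 = 7/2, M = 7/2  ✓
triangle: need |j₁−j₂| ≤ J ≤ j₁+j₂, i.e. J ∈ [5/2, 7/2]; J = 13/2 is outside ✗ ⇒ coefficient is 0

triangle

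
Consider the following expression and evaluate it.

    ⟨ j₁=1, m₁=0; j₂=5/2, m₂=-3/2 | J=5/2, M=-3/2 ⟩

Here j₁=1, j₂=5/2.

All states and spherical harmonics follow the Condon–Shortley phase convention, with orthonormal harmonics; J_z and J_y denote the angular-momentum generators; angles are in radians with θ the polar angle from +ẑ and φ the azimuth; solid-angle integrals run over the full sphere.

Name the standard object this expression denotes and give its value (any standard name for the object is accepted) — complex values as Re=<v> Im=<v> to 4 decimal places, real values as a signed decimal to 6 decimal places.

This is a Clebsch–Gordan (vector-coupling) coefficient.
j₁+j₂−J=1  J+j₁−j₂=1  J−j₁+j₂=4  j₁+j₂+J+1=7
(j₁±m₁, j₂±m₂, J±M) = (1,1,1,4,1,4)
P² = 576/35
sum k=0..1:
  [0] +1/6 = 1/6
  [1] −1/24 = -1/24
S = 1/8
C² = P²·S² = 9/35 ; C = +0.507093

Clebsch–Gordan coefficient, +√(9/35) ≈ +0.507093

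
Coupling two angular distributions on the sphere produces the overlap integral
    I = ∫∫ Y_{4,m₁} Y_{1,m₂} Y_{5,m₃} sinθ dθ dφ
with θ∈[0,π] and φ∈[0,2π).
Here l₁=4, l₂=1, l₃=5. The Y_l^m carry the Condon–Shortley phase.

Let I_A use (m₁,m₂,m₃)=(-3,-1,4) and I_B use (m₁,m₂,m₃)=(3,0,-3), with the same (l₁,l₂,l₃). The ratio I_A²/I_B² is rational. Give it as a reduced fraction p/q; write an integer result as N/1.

9/4

Same 4,1,5: normalisation and zero-m 3j drop out of the ratio.
A: Δ: 0! 8! 2! / 11! → 1/495; sum: t=0:+1/10080 = 1/10080; 3j²(4 1 5; -3 -1 4) = Δ·Π!·Σ² = 4/55  (sign -1)
B: Δ: 0! 8! 2! / 11! → 1/495; sum: t=0:+1/5040 = 1/5040; 3j²(4 1 5; 3 0 -3) = Δ·Π!·Σ² = 16/495  (sign +1)
I_A²/I_B² = (4/55)/(16/495) = 9/4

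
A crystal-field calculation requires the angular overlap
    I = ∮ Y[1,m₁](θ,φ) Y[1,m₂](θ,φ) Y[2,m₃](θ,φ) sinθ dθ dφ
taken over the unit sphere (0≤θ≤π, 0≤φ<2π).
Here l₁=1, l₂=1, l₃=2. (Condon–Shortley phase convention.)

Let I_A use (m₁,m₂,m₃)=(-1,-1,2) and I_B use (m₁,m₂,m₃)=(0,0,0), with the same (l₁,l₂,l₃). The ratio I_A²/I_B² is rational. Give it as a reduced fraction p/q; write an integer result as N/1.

Shared (l₁,l₂,l₃)=(1,1,2): N and (l;000)² cancel in I_A²/I_B².
A: Δ = 0!·2!·2!/5! = 1/30; Racah Σ t=0..0: t=0:+1/4 = 1/4; ⇒ 3j(1 1 2; -1 -1 2)² = 1/5, sgn +1
B: Δ = 0!·2!·2!/5! = 1/30; Racah Σ t=0..0: t=0:+1/1 = 1/1; ⇒ 3j(1 1 2; 0 0 0)² = 2/15, sgn +1
I_A²/I_B² = (1/5)/(2/15) = 3/2

3/2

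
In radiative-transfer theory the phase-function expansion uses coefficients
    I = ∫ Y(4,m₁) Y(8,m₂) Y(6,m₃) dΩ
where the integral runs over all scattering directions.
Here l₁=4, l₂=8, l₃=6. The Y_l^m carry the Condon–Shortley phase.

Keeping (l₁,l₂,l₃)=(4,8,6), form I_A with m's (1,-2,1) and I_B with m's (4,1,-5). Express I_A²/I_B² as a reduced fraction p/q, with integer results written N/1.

118803/5390

l's match ⇒ only the (l;m) 3-j factors differ between A and B.
A: triangle coeff Δ(4,8,6) = 1/23279256; Σ_t [1,3]: t=1:−1/3456000 t=2:+1/829440 t=3:−1/2177280 = 199/435456000; (3j)²=39601/3879876 [(4 8 6; 1 -2 1)], sign=-1
B: triangle coeff Δ(4,8,6) = 1/23279256; Σ_t [0,0]: t=0:+1/522547200 = 1/522547200; (3j)²=35/75582 [(4 8 6; 4 1 -5)], sign=-1
I_A²/I_B² = (39601/3879876)/(35/75582) = 118803/5390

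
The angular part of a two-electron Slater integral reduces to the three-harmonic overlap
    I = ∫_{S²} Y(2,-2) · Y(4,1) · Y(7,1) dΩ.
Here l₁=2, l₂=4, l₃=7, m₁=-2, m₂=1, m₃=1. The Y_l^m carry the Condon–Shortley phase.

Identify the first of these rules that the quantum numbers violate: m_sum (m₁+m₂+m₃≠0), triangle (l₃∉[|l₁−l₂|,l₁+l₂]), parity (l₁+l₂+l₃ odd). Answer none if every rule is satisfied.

triangle

azimuthal sum: -2 + 1 + 1 = 0  ✓
l₃ must lie in [2,6]; have l₃=7  ✗
L = 2 + 4 + 7 = 13 (odd)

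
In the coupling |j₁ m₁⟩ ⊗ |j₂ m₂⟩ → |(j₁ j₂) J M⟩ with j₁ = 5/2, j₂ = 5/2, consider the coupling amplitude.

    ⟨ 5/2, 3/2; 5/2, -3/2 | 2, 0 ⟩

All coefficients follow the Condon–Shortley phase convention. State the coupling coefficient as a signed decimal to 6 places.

triangle: 3!*2!*2!/8! = 24/40320
(j±m)!: 4!*1!*1!*4!*2!*2! = 2304
prefactor² = (2J+1)*Δ*N² = 48/7
  k=0: +1/(0!*3!*1!*1!*1!*1!) = 1/6
  k=1: −1/(1!*2!*0!*0!*2!*2!) = -1/8
Σ = 1/24  ⇒  CG² = 48/7*(1/24)² = 1/84
CG = +√(1/84) = +0.109109

+0.109109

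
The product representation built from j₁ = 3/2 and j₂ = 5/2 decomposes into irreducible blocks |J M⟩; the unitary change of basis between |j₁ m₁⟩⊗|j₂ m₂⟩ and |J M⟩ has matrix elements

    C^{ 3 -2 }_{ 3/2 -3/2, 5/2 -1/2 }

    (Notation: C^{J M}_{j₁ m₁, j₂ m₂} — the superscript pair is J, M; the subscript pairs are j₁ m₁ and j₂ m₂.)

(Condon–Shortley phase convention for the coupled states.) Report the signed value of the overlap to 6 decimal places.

-0.707107

j₁+j₂−J=1  J+j₁−j₂=2  J−j₁+j₂=4  j₁+j₂+J+1=8
(j₁±m₁, j₂±m₂, J±M) = (0,3,2,3,1,5)
P² = 72
sum k=1..1:
  [1] −1/12 = -1/12
S = -1/12
C² = P²·S² = 1/2 ; C = -0.707107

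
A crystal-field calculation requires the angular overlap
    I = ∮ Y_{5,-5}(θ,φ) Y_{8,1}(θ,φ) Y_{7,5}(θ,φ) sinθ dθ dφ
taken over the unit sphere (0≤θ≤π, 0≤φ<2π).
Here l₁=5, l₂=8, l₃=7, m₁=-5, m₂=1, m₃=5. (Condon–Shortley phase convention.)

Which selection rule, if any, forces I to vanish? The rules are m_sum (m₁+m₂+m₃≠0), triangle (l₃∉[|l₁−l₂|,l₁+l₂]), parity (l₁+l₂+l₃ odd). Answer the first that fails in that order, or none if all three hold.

m₁+m₂+m₃ = -5 + 1 + 5 = 1  ✗
triangle: |5−8|=3 ≤ l₃=7 ≤ 5+8=13
parity: l₁+l₂+l₃ = 20 is even

m_sum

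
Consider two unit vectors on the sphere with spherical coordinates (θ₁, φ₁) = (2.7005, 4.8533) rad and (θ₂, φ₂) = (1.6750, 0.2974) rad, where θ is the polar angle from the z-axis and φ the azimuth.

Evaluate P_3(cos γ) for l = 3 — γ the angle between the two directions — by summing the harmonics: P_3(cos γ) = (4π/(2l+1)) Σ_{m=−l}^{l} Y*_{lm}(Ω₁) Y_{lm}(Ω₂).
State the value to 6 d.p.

Addition theorem: P_3(cos γ) = (4π/7) Σ_m Y*_{lm}(Ω₁) Y_{lm}(Ω₂), m = −3…3:
  m=-3: (-0.013319, 0.029608) × (0.257653, -0.319533) = (0.006029, 0.011885)  (running Σ = (0.006029, 0.011885))
  m=-2: (0.161800, 0.046846) × (-0.087093, 0.058921) = (-0.016852, 0.005454)  (running Σ = (-0.010823, 0.017338))
  m=-1: (0.059852, -0.421933) × (-0.290692, 0.089094) = (0.020193, 0.127985)  (running Σ = (0.009371, 0.145323))
  m=0: (-0.367378, -0.000000) × (0.114348, 0.000000) = (-0.042009, -0.000000)  (running Σ = (-0.032639, 0.145323))
  m=1: (-0.059852, -0.421933) × (0.290692, 0.089094) = (0.020193, -0.127985)  (running Σ = (-0.012445, 0.017338))
  m=2: (0.161800, -0.046846) × (-0.087093, -0.058921) = (-0.016852, -0.005454)  (running Σ = (-0.029297, 0.011885))
  m=3: (0.013319, 0.029608) × (-0.257653, -0.319533) = (0.006029, -0.011885)  (running Σ = (-0.023268, 0.000000))
Total Σ_m = (-0.023268, 0.000000). Multiply by 1.795196: (-0.041771, 0.000000). P_3(cos γ) = -0.041771

-0.041771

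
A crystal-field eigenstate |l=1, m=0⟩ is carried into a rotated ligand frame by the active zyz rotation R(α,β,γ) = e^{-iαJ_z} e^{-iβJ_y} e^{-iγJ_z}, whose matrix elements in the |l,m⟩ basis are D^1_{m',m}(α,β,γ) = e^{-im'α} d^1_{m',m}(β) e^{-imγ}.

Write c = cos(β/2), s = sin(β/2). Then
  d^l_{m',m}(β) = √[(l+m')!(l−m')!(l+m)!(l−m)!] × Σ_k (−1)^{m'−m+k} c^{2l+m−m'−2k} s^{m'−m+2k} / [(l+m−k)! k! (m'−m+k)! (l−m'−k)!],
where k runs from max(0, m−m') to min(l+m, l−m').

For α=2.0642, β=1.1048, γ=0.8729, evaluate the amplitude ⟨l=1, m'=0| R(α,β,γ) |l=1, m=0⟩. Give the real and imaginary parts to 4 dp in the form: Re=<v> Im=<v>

Re=0.4493 Im=0.0000

Split into d^1_{0,0}(β=1.1048) × two z-phases.
c=cos(1.104800/2)=0.851268, s=sin(1.104800/2)=0.524732; N=√[1·1·1·1]=1.000000
k∈{0,1} keeps every argument non-negative
  k=0: (−1)^0·1.0000/(1)·0.8513^2·0.5247^0 = +0.724657
  k=1: (−1)^1·1.0000/(1)·0.8513^0·0.5247^2 = -0.275343
d^1_{0,0}(1.1048) = +0.724657 -0.275343 = +0.449313
Attach z-rotation phases: D = e^{-i(0)(2.0642)}·(+0.449313)·e^{-i(0)(0.8729)} = +0.449313+0.000000i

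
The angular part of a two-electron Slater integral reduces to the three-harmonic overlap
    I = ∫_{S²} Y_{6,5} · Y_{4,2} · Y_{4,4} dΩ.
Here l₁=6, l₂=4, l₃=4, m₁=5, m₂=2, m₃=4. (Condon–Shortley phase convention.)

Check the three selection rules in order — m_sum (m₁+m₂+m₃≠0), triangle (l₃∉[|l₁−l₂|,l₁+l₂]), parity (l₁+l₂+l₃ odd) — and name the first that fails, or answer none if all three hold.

m_sum

Σmᵢ = 11  ✗
l₃∈[|l₁−l₂|,l₁+l₂]=[2,10], have l₃=4
Σlᵢ = 14 ⇒ even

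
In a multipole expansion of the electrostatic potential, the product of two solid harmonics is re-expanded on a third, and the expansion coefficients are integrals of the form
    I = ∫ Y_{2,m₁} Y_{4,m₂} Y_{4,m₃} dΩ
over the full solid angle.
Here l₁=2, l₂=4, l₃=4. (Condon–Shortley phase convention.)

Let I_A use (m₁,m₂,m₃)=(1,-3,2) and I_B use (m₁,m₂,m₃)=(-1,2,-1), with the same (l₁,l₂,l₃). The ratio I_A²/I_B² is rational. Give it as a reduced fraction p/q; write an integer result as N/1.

Shared (l₁,l₂,l₃)=(2,4,4): N and (l;000)² cancel in I_A²/I_B².
A: Δ = 2!·2!·6!/11! = 1/13860; Racah Σ t=0..1: t=0:+1/240 t=1:−1/1440 = 1/288; ⇒ 3j(2 4 4; 1 -3 2)² = 5/132, sgn +1
B: Δ = 2!·2!·6!/11! = 1/13860; Racah Σ t=1..2: t=1:−1/240 t=2:+1/96 = 1/160; ⇒ 3j(2 4 4; -1 2 -1)² = 27/1540, sgn -1
I_A²/I_B² = (5/132)/(27/1540) = 175/81

175/81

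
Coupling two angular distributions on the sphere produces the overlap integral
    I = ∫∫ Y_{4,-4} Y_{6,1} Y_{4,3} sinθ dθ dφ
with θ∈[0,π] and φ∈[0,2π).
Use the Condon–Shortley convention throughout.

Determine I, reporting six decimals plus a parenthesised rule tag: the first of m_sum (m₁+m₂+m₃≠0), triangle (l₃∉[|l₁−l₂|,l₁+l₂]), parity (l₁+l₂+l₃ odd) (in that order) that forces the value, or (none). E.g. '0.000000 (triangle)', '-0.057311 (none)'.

0.065188 (none)

Rules hold: Σm=0, L=14 even, 2≤4≤10.
N = 9·13·9 = 1053
Δ = 6!·2!·6!/15! = 1/1261260
Racah Σ t=2..4: t=2:+1/4608 t=3:−1/1296 t=4:+1/4608 = -7/20736
⇒ 3j(4 6 4; 0 0 0)² = 20/1287, sgn -1
Racah Σ t=6..6: t=6:+1/172800 = 1/172800
⇒ 3j(4 6 4; -4 1 3)² = 7/2145, sgn -1
4πI² = N·(3j₀)²·(3jₘ)² = 84/1573
I = +1·√(0.0534011/4π) = 0.06518840
No selection rule forces the value: the integral is nonzero (none).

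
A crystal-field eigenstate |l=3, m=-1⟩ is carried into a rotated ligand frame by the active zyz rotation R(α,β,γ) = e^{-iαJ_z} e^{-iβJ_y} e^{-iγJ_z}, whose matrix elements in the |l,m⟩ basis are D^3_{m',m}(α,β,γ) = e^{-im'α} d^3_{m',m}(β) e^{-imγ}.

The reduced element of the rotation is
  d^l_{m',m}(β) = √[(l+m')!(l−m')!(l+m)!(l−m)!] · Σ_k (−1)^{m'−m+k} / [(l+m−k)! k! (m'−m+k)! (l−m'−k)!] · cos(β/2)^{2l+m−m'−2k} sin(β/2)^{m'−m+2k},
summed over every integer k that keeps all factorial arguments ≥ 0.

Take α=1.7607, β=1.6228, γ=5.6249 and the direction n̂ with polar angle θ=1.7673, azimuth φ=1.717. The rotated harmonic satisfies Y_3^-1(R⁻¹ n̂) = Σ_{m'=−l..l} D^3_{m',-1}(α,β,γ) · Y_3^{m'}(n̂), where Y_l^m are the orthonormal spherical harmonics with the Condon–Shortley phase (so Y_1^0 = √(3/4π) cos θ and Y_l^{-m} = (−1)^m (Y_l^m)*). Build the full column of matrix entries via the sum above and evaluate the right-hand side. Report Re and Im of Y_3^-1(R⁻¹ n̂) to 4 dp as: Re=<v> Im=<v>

Need the full column D^3_{m',-1} for m'=−3..3 at α=1.7607, β=1.6228, γ=5.6249.
cos(β/2)=0.688484, sin(β/2)=0.725252
d^3_{-3,-1}: single k=2 term ⇒ +0.457718;  D = -0.040489-0.455924i
d^3_{-2,-1}: k∈[1..2] ⇒ +0.354778 -0.787367 = -0.432589;  D = +0.415923-0.118915i
d^3_{-1,-1}: k∈[0..2] ⇒ +0.106503 -0.945458 +0.786853 = -0.052102;  D = -0.023521-0.046490i
d^3_{0,-1}: k∈[0..2] ⇒ -0.388640 +1.293777 -0.478551 = +0.426585;  D = +0.337447-0.260968i
d^3_{1,-1}: k∈[0..2] ⇒ +0.709094 -1.049138 +0.145523 = -0.194521;  D = +0.145907+0.128645i
d^3_{2,-1}: k∈[0..1] ⇒ -0.787367 +0.436855 = -0.350512;  D = +0.178013-0.301944i
d^3_{3,-1}: single k=0 term ⇒ +0.507912;  D = +0.478360+0.170722i
Y_3^{m'}(θ=1.7673,φ=1.717) and Σ D·Y over m':
  (-0.0405-0.4559i)·(+0.1672+0.3563i)  (+0.4159-0.1189i)·(+0.1838-0.0553i)  (-0.0235-0.0465i)·(+0.0374+0.2538i)  (+0.3374-0.2610i)·(+0.2047+0.0000i)  (+0.1459+0.1286i)·(-0.0374+0.2538i)  (+0.1780-0.3019i)·(+0.1838+0.0553i)  (+0.4784+0.1707i)·(-0.1672+0.3563i)
Y_3^-1(R⁻¹ n̂) = +0.176070-0.068124i

Re=0.1761 Im=-0.0681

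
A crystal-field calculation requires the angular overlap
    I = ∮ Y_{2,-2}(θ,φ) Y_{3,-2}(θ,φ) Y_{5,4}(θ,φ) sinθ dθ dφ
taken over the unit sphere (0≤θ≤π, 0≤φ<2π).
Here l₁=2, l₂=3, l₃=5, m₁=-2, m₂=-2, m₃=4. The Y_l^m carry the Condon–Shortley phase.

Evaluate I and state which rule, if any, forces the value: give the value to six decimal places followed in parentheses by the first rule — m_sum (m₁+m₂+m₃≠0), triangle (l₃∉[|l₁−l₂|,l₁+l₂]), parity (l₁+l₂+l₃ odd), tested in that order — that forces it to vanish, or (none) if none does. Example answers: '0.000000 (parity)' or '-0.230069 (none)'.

Rules hold: Σm=0, L=10 even, 1≤5≤5.
N = 5·7·11 = 385
Δ = 0!·4!·6!/11! = 1/2310
Racah Σ t=0..0: t=0:+1/144 = 1/144
⇒ 3j(2 3 5; 0 0 0)² = 10/231, sgn -1
Racah Σ t=0..0: t=0:+1/2880 = 1/2880
⇒ 3j(2 3 5; -2 -2 4)² = 3/55, sgn -1
4πI² = N·(3j₀)²·(3jₘ)² = 10/11
I = +1·√(0.909091/4π) = 0.26896683
No selection rule forces the value: the integral is nonzero (none).

0.268967 (none)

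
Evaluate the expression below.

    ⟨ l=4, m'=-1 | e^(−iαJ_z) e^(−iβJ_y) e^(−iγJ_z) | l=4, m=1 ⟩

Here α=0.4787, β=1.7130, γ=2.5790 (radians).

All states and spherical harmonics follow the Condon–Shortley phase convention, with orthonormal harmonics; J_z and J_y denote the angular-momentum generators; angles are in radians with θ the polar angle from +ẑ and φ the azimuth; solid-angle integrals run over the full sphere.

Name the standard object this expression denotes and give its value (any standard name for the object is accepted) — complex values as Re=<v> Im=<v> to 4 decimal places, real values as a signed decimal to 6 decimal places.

Wigner D-matrix element, Re=0.1303 Im=0.2226

This is a Wigner D-matrix element — the rotation-matrix element ⟨l m'| R(α,β,γ) |l m⟩ in the angular-momentum basis.
First d^4_{-1,1}(β=1.7130), then the phase factors e^{-i(-1)α} and e^{-i(1)γ}:
c=cos(1.713000/2)=0.655086, s=sin(1.713000/2)=0.755554; N=√[6·120·120·6]=720.000000
k∈{2,3,4,5} keeps every argument non-negative
  k=2: (−1)^0·720.0000/(72)·0.6551^6·0.7556^2 = +0.451150
  k=3: (−1)^1·720.0000/(24)·0.6551^4·0.7556^4 = -1.800434
  k=4: (−1)^2·720.0000/(48)·0.6551^2·0.7556^6 = +1.197518
  k=5: (−1)^3·720.0000/(720)·0.6551^0·0.7556^8 = -0.106200
d^4_{-1,1}(1.7130) = +0.451150 -1.800434 +1.197518 -0.106200 = -0.257966
Attach z-rotation phases: D = e^{-i(-1)(0.4787)}·(-0.257966)·e^{-i(1)(2.5790)} = +0.130300+0.222640i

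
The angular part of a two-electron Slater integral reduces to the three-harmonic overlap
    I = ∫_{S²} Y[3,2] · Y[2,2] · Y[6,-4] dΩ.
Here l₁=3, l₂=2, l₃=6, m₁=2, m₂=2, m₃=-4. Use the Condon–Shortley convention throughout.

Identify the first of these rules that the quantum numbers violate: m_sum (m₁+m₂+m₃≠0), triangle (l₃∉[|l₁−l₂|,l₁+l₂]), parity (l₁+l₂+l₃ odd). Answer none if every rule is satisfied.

azimuthal sum: 2 + 2 − 4 = 0  ✓
l₃ must lie in [1,5]; have l₃=6  ✗
L = 3 + 2 + 6 = 11 (odd)

triangle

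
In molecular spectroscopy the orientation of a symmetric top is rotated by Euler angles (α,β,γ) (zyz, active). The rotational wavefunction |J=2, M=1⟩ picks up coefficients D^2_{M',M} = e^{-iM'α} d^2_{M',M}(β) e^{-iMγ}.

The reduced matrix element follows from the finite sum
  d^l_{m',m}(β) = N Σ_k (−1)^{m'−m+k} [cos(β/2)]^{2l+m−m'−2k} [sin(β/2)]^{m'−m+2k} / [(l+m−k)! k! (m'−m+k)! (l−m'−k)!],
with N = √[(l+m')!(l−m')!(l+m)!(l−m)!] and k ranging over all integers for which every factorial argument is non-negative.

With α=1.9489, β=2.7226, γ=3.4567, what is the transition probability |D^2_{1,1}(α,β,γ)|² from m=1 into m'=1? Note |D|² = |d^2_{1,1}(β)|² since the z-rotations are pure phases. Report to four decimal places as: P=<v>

First d^2_{1,1}(β=2.7226), then the phase factors e^{-i(1)α} and e^{-i(1)γ}:
c=cos(2.722600/2)=0.207967, s=sin(2.722600/2)=0.978136; N=√[6·1·6·1]=6.000000
k∈{0,1} keeps every argument non-negative
  k=0: (−1)^0·6.0000/(6)·0.2080^4·0.9781^0 = +0.001871
  k=1: (−1)^1·6.0000/(2)·0.2080^2·0.9781^2 = -0.124139
d^2_{1,1}(2.7226) = +0.001871 -0.124139 = -0.122269
|D^2_{1,1}|² = |d^2_{1,1}(β)|² = (-0.122269)² = 0.014950 (the z-rotation phases have unit modulus)

P=0.0149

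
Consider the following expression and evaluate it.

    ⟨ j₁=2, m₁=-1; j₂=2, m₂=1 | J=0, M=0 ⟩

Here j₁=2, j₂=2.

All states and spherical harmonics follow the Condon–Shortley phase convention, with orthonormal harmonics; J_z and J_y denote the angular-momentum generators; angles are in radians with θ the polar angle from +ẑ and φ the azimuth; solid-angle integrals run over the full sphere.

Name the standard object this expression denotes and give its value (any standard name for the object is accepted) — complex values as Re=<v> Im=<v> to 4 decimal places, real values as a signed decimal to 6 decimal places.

This is a Clebsch–Gordan (vector-coupling) coefficient.
√[1·4!0!0!/5! · 1!3!3!1!0!0!] = √(36/5)
  +(−1)^3/∏(3,1,0,0,0,0)! = -1/6  (running -1/6)
⟨..|..⟩ = √(36/5)·(-1/6) = -0.447214

Clebsch–Gordan coefficient, −√(1/5) ≈ -0.447214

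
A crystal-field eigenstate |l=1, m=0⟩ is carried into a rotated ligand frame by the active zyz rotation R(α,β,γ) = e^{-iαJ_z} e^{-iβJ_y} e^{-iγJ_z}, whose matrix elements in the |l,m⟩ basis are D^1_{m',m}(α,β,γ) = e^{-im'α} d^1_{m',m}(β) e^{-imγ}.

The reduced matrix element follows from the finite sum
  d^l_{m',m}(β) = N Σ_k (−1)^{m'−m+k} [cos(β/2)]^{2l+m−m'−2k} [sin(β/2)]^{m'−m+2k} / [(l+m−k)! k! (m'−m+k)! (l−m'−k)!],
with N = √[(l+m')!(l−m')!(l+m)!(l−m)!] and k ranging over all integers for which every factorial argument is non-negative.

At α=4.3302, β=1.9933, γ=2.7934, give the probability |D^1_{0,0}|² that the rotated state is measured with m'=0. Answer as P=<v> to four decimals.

Split into d^1_{0,0}(β=1.9933) × two z-phases.
c=cos(1.993300/2)=0.543118, s=sin(1.993300/2)=0.839656; N=√[1·1·1·1]=1.000000
k: max(0,(0)−(0))=0 … min(1+(0),1−(0))=1
  k=0: (−1)^0·1.0000/(1)·0.5431^2·0.8397^0 = +0.294977
  k=1: (−1)^1·1.0000/(1)·0.5431^0·0.8397^2 = -0.705023
d^1_{0,0}(1.9933) = +0.294977 -0.705023 = -0.410045
|D^1_{0,0}|² = |d^1_{0,0}(β)|² = (-0.410045)² = 0.168137 (the z-rotation phases have unit modulus)

P=0.1681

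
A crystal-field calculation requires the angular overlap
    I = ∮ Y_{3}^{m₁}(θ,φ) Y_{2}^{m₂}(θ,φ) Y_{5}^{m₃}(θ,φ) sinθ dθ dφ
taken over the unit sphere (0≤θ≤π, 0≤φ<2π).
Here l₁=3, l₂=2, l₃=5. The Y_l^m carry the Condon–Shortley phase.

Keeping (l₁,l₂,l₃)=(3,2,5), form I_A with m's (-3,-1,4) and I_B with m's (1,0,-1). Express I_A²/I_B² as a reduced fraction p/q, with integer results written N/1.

14/15

Same 3,2,5: normalisation and zero-m 3j drop out of the ratio.
A: Δ: 0! 6! 4! / 11! → 1/2310; sum: t=0:+1/4320 = 1/4320; 3j²(3 2 5; -3 -1 4) = Δ·Π!·Σ² = 2/55  (sign -1)
B: Δ: 0! 6! 4! / 11! → 1/2310; sum: t=0:+1/192 = 1/192; 3j²(3 2 5; 1 0 -1) = Δ·Π!·Σ² = 3/77  (sign +1)
I_A²/I_B² = (2/55)/(3/77) = 14/15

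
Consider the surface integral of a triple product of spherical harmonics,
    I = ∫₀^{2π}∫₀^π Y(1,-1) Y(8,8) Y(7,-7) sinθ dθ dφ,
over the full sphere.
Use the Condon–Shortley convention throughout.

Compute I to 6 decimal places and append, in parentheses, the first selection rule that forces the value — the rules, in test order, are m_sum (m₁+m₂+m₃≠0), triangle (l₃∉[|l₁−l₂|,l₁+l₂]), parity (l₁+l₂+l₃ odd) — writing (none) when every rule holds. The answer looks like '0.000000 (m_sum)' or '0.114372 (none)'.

0.335179 (none)

m-sum 0 ✓  L=16 even ✓  7≤7≤9 ✓
Π(2lᵢ+1) = 3×17×15 = 765
triangle coeff Δ(1,8,7) = 1/2040
Σ_t [1,1]: t=1:−1/25401600 = -1/25401600
(3j)²=8/255 [(1 8 7; 0 0 0)], sign=+1
Σ_t [2,2]: t=2:+1/174356582400 = 1/174356582400
(3j)²=1/17 [(1 8 7; -1 8 -7)], sign=+1
⇒ 4πI² = 24/17
I = (+1)√(24/17/(4π)) = 0.33517856
No selection rule forces the value: the integral is nonzero (none).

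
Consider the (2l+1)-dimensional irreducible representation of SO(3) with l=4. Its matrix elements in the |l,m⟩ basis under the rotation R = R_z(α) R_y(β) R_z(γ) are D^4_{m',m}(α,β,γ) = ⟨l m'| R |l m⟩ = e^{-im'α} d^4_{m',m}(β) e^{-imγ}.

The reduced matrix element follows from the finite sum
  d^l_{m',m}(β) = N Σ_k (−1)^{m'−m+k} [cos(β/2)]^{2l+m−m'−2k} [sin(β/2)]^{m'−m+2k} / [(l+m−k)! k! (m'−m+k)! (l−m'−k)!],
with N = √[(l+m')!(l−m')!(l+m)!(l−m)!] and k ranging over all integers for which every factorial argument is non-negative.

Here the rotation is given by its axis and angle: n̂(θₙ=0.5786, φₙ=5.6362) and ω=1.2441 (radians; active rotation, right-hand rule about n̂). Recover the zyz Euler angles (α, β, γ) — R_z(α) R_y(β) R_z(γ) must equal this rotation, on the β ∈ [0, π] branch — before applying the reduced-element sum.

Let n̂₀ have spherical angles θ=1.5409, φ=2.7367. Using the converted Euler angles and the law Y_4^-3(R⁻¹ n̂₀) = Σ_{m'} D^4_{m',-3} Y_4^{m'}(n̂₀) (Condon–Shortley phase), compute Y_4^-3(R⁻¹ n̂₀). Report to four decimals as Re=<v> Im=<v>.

Axis–angle → zyz. n̂ = (sinθₙcosφₙ, sinθₙsinφₙ, cosθₙ) = (+0.436336, -0.329634, +0.837229), ω = 1.2441.
R = I cosω + sinω [n̂]ₓ + (1−cosω) n̂n̂ᵀ gives
  R = [+0.450206, -0.890619, -0.064120; +0.695273, +0.394704, -0.600670; +0.560277, +0.225844, +0.796922]
β = atan2(√(R₁₃²+R₂₃²), R₃₃) = 0.648614; α = atan2(R₂₃, R₁₃) mod 2π = 4.606044; γ = atan2(R₃₂, −R₃₁) mod 2π = 2.758422
Need the full column D^4_{m',-3} for m'=−4..4 at α=4.6060, β=0.6486, γ=2.7584.
cos(β/2)=0.947872, sin(β/2)=0.318652
d^4_{-4,-3}: single k=1 term ⇒ +0.619596;  D = +0.002538+0.619591i
d^4_{-3,-3}: k∈[0..1] ⇒ +0.651623 -0.515501 = +0.136123;  D = -0.135412-0.013894i
d^4_{-2,-3}: k∈[0..1] ⇒ -0.819649 +0.277897 = -0.541752;  D = -0.112188+0.530008i
d^4_{-1,-3}: k∈[0..1] ⇒ +0.584523 -0.110099 = +0.474423;  D = +0.451089+0.146957i
d^4_{0,-3}: k∈[0..1] ⇒ -0.292929 +0.033105 = -0.259824;  D = +0.106250-0.237106i
d^4_{1,-3}: k∈[0..1] ⇒ +0.110099 -0.007466 = +0.102634;  D = -0.088676-0.051675i
d^4_{2,-3}: k∈[0..1] ⇒ -0.031406 +0.001183 = -0.030223;  D = -0.017903+0.024350i
d^4_{3,-3}: k∈[0..1] ⇒ +0.006584 -0.000106 = +0.006478;  D = +0.004782+0.004369i
d^4_{4,-3}: single k=0 term ⇒ -0.000894;  D = +0.000670-0.000593i
Y_4^{m'}(θ=1.5409,φ=2.7367) and Σ D·Y over m':
  (+0.0025+0.6196i)·(-0.0215+0.4412i)  (-0.1354-0.0139i)·(-0.0130-0.0350i)  (-0.1122+0.5300i)·(-0.2291-0.2405i)  (+0.4511+0.1470i)·(+0.0389+0.0167i)  (+0.1063-0.2371i)·(+0.3145+0.0000i)  (-0.0887-0.0517i)·(-0.0389+0.0167i)  (-0.0179+0.0244i)·(-0.2291+0.2405i)  (+0.0048+0.0044i)·(+0.0130-0.0350i)  (+0.0007-0.0006i)·(-0.0215-0.4412i)
Y_4^-3(R⁻¹ n̂) = -0.067973-0.172806i

Re=-0.0680 Im=-0.1728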